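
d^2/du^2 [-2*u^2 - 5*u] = -4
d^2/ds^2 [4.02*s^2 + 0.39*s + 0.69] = 8.04000000000000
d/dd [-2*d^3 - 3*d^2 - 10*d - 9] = -6*d^2 - 6*d - 10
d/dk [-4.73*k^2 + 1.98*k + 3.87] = 1.98 - 9.46*k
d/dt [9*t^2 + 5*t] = 18*t + 5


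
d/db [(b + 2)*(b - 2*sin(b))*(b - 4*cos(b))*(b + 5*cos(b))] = -(b + 2)*(b - 2*sin(b))*(b - 4*cos(b))*(5*sin(b) - 1) + (b + 2)*(b - 2*sin(b))*(b + 5*cos(b))*(4*sin(b) + 1) - (b + 2)*(b - 4*cos(b))*(b + 5*cos(b))*(2*cos(b) - 1) + (b - 2*sin(b))*(b - 4*cos(b))*(b + 5*cos(b))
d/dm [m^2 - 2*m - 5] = 2*m - 2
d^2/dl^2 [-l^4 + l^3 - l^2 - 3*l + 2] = -12*l^2 + 6*l - 2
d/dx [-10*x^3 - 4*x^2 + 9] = 2*x*(-15*x - 4)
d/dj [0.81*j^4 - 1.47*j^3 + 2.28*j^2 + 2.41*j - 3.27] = 3.24*j^3 - 4.41*j^2 + 4.56*j + 2.41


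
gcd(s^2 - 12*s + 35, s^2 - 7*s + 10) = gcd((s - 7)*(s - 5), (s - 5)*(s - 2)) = s - 5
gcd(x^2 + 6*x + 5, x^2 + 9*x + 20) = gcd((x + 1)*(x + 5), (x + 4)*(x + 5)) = x + 5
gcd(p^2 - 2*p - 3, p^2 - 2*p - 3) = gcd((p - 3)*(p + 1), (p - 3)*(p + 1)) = p^2 - 2*p - 3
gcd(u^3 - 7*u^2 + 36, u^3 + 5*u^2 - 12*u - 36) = u^2 - u - 6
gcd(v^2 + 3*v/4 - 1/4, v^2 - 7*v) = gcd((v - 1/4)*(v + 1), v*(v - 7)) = 1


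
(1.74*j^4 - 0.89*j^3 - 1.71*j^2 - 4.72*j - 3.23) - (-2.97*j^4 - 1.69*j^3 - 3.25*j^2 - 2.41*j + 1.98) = 4.71*j^4 + 0.8*j^3 + 1.54*j^2 - 2.31*j - 5.21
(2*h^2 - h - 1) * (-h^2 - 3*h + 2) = -2*h^4 - 5*h^3 + 8*h^2 + h - 2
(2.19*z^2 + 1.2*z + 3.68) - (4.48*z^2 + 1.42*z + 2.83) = -2.29*z^2 - 0.22*z + 0.85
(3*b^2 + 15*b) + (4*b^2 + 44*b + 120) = 7*b^2 + 59*b + 120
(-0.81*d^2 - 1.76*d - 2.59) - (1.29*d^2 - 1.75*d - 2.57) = -2.1*d^2 - 0.01*d - 0.02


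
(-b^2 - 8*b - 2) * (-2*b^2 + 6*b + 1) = 2*b^4 + 10*b^3 - 45*b^2 - 20*b - 2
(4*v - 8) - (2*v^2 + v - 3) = -2*v^2 + 3*v - 5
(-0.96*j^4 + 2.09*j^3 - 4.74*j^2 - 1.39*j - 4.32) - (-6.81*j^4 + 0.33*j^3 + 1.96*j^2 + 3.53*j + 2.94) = 5.85*j^4 + 1.76*j^3 - 6.7*j^2 - 4.92*j - 7.26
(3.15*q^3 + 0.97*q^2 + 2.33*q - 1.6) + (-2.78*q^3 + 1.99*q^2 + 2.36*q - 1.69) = 0.37*q^3 + 2.96*q^2 + 4.69*q - 3.29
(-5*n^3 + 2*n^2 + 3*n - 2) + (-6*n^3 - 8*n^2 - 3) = -11*n^3 - 6*n^2 + 3*n - 5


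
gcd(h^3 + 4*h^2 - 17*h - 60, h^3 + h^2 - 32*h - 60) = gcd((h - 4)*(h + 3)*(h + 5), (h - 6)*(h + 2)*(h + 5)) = h + 5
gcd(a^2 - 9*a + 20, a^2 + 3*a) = 1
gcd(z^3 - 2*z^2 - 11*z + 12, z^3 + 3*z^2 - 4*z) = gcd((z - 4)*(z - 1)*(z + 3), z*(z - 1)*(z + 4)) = z - 1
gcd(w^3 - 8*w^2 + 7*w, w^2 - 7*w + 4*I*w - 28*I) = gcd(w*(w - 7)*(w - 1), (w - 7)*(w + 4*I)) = w - 7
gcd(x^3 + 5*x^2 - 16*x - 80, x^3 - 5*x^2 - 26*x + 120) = x^2 + x - 20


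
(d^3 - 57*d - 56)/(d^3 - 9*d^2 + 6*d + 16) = (d + 7)/(d - 2)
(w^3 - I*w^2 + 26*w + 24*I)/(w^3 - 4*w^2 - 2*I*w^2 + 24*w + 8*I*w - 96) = (w + I)/(w - 4)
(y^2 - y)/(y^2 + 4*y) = (y - 1)/(y + 4)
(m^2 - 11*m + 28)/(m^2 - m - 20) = (-m^2 + 11*m - 28)/(-m^2 + m + 20)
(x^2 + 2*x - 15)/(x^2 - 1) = (x^2 + 2*x - 15)/(x^2 - 1)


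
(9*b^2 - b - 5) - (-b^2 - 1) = 10*b^2 - b - 4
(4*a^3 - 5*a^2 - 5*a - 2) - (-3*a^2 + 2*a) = 4*a^3 - 2*a^2 - 7*a - 2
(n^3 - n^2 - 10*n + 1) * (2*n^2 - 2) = 2*n^5 - 2*n^4 - 22*n^3 + 4*n^2 + 20*n - 2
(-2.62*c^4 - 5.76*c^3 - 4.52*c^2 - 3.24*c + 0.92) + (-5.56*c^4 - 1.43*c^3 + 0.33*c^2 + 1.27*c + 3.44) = -8.18*c^4 - 7.19*c^3 - 4.19*c^2 - 1.97*c + 4.36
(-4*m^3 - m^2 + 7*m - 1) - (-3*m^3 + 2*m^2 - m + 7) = -m^3 - 3*m^2 + 8*m - 8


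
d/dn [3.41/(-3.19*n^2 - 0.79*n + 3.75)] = (21.7558*n + 2.6939)/(3.19*n^2 + 0.79*n - 3.75)^2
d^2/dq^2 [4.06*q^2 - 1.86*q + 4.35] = 8.12000000000000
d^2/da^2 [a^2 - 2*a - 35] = 2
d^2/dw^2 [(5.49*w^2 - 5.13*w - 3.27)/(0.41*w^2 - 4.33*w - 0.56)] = (17.768088*w^3 + 4.26490200000001*w^2 + 27.764298*w - 95.797614)/(0.068921*w^6 - 2.183619*w^5 + 22.778739*w^4 - 75.217729*w^3 - 31.112424*w^2 - 4.073664*w - 0.175616)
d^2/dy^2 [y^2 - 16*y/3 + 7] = 2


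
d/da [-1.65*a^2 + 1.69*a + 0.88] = 1.69 - 3.3*a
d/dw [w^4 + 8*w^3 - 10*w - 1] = 4*w^3 + 24*w^2 - 10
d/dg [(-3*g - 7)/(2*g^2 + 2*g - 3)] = (6*g^2 + 28*g + 23)/(4*g^4 + 8*g^3 - 8*g^2 - 12*g + 9)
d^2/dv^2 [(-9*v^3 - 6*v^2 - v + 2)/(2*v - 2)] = (-9*v^3 + 27*v^2 - 27*v - 5)/(v^3 - 3*v^2 + 3*v - 1)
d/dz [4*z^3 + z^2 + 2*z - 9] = 12*z^2 + 2*z + 2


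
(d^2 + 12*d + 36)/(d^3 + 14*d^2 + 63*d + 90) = (d + 6)/(d^2 + 8*d + 15)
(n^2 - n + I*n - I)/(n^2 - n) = (n + I)/n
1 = 1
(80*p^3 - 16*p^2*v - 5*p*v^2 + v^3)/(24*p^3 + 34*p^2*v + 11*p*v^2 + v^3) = (20*p^2 - 9*p*v + v^2)/(6*p^2 + 7*p*v + v^2)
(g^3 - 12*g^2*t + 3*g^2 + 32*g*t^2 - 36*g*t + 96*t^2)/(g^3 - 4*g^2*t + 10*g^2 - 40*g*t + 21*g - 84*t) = (g - 8*t)/(g + 7)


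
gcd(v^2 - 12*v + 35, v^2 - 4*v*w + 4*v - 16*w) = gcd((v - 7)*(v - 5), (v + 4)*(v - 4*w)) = 1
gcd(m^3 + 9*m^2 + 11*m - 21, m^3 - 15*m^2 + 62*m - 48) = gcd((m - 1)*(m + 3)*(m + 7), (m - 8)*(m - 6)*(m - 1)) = m - 1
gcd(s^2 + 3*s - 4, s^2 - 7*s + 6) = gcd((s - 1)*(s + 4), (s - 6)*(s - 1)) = s - 1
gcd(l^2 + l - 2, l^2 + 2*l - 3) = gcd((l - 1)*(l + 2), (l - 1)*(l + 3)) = l - 1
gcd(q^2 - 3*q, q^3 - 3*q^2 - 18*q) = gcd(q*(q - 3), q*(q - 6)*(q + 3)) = q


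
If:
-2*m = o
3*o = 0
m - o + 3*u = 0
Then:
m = 0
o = 0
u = 0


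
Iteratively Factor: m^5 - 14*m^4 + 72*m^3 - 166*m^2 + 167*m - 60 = (m - 5)*(m^4 - 9*m^3 + 27*m^2 - 31*m + 12) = (m - 5)*(m - 4)*(m^3 - 5*m^2 + 7*m - 3) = (m - 5)*(m - 4)*(m - 1)*(m^2 - 4*m + 3) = (m - 5)*(m - 4)*(m - 1)^2*(m - 3)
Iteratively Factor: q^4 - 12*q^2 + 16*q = (q - 2)*(q^3 + 2*q^2 - 8*q) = (q - 2)^2*(q^2 + 4*q) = (q - 2)^2*(q + 4)*(q)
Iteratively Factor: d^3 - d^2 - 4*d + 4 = (d - 2)*(d^2 + d - 2) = (d - 2)*(d + 2)*(d - 1)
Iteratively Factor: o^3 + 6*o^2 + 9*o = (o)*(o^2 + 6*o + 9) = o*(o + 3)*(o + 3)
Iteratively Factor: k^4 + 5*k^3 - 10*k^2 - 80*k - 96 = (k + 3)*(k^3 + 2*k^2 - 16*k - 32) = (k + 3)*(k + 4)*(k^2 - 2*k - 8) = (k - 4)*(k + 3)*(k + 4)*(k + 2)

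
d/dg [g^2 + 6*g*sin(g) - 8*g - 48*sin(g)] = 6*g*cos(g) + 2*g + 6*sin(g) - 48*cos(g) - 8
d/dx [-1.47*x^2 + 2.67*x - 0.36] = 2.67 - 2.94*x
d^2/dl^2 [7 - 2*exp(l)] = -2*exp(l)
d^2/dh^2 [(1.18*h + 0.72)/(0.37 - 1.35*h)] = -3.80322/(1.35*h - 0.37)^3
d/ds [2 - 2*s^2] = -4*s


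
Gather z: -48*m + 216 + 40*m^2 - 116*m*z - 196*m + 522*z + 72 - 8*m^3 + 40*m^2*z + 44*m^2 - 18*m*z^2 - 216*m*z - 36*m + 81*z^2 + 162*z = -8*m^3 + 84*m^2 - 280*m + z^2*(81 - 18*m) + z*(40*m^2 - 332*m + 684) + 288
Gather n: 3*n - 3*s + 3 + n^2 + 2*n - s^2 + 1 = n^2 + 5*n - s^2 - 3*s + 4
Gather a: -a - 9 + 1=-a - 8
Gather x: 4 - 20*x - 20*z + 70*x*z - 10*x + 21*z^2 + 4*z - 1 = x*(70*z - 30) + 21*z^2 - 16*z + 3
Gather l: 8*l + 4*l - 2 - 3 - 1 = 12*l - 6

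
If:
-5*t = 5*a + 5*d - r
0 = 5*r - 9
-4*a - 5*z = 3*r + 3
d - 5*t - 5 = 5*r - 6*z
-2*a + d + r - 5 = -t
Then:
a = -71/75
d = 4888/1125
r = 9/5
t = -3418/1125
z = -346/375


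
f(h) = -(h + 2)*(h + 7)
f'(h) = -2*h - 9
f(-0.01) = -13.91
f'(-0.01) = -8.98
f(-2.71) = 3.05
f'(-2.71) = -3.58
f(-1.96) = -0.20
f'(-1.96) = -5.08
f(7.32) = -133.46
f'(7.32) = -23.64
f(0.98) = -23.78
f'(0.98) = -10.96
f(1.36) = -28.09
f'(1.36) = -11.72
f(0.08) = -14.73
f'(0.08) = -9.16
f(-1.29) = -4.05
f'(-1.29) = -6.42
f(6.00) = -104.00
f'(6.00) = -21.00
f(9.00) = -176.00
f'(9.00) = -27.00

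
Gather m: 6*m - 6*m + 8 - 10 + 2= 0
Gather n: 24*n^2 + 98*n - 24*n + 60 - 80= 24*n^2 + 74*n - 20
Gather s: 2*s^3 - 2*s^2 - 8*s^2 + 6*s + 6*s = 2*s^3 - 10*s^2 + 12*s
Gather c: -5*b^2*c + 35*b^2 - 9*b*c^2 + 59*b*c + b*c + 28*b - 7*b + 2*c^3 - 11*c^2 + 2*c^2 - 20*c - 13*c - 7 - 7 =35*b^2 + 21*b + 2*c^3 + c^2*(-9*b - 9) + c*(-5*b^2 + 60*b - 33) - 14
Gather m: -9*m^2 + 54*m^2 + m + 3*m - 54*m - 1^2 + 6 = 45*m^2 - 50*m + 5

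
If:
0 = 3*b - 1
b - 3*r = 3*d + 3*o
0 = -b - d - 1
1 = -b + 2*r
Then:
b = 1/3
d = -4/3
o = 7/9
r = 2/3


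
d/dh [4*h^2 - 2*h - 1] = 8*h - 2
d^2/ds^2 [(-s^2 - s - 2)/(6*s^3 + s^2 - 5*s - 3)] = 2*(-36*s^6 - 108*s^5 - 540*s^4 - 258*s^3 + 57*s^2 - 87*s - 50)/(216*s^9 + 108*s^8 - 522*s^7 - 503*s^6 + 327*s^5 + 606*s^4 + 127*s^3 - 198*s^2 - 135*s - 27)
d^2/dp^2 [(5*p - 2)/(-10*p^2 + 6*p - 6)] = (25*(3*p - 1)*(5*p^2 - 3*p + 3) - (5*p - 2)*(10*p - 3)^2)/(5*p^2 - 3*p + 3)^3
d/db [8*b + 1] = 8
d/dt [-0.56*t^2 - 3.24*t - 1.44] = -1.12*t - 3.24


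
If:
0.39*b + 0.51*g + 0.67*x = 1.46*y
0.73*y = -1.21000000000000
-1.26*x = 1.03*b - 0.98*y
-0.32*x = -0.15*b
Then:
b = -1.00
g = -3.36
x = -0.47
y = -1.66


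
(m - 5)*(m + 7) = m^2 + 2*m - 35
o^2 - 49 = (o - 7)*(o + 7)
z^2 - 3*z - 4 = (z - 4)*(z + 1)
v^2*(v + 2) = v^3 + 2*v^2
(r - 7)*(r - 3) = r^2 - 10*r + 21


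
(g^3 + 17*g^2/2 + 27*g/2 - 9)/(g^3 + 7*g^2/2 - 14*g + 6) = (g + 3)/(g - 2)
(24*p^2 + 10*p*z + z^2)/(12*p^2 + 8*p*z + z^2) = (4*p + z)/(2*p + z)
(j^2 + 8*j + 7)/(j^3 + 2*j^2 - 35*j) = (j + 1)/(j*(j - 5))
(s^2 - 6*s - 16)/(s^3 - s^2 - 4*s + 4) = (s - 8)/(s^2 - 3*s + 2)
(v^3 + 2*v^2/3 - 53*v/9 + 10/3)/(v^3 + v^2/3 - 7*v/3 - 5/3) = (v^2 + 7*v/3 - 2)/(v^2 + 2*v + 1)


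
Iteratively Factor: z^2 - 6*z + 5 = (z - 5)*(z - 1)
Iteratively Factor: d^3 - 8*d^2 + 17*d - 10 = (d - 1)*(d^2 - 7*d + 10) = (d - 2)*(d - 1)*(d - 5)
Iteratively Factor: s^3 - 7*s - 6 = (s + 1)*(s^2 - s - 6) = (s + 1)*(s + 2)*(s - 3)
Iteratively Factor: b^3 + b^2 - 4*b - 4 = (b + 2)*(b^2 - b - 2) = (b - 2)*(b + 2)*(b + 1)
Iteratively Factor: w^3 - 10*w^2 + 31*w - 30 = (w - 2)*(w^2 - 8*w + 15) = (w - 5)*(w - 2)*(w - 3)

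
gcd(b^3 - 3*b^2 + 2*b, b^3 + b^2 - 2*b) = b^2 - b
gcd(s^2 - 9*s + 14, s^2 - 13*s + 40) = 1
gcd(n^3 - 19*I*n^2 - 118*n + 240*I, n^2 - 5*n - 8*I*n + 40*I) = n - 8*I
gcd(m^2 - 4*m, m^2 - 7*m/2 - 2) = m - 4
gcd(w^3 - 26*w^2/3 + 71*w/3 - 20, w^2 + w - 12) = w - 3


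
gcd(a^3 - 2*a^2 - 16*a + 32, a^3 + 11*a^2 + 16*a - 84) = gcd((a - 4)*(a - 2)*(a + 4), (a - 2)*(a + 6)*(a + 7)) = a - 2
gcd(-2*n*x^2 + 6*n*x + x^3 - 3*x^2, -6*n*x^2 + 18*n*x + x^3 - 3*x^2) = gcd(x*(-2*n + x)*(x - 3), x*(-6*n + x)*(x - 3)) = x^2 - 3*x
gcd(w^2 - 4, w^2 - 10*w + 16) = w - 2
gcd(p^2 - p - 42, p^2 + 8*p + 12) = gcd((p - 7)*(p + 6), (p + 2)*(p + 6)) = p + 6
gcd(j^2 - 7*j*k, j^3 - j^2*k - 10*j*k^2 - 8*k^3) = 1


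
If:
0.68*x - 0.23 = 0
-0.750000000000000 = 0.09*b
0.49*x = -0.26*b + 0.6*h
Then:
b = -8.33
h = -3.33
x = 0.34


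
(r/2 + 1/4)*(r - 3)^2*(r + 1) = r^4/2 - 9*r^3/4 + r^2/4 + 21*r/4 + 9/4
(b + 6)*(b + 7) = b^2 + 13*b + 42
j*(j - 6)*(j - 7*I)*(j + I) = j^4 - 6*j^3 - 6*I*j^3 + 7*j^2 + 36*I*j^2 - 42*j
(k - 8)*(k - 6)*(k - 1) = k^3 - 15*k^2 + 62*k - 48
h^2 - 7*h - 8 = (h - 8)*(h + 1)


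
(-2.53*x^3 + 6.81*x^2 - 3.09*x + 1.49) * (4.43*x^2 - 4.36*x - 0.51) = -11.2079*x^5 + 41.1991*x^4 - 42.09*x^3 + 16.6*x^2 - 4.9205*x - 0.7599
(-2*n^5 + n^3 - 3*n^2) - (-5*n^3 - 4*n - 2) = -2*n^5 + 6*n^3 - 3*n^2 + 4*n + 2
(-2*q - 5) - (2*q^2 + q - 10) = -2*q^2 - 3*q + 5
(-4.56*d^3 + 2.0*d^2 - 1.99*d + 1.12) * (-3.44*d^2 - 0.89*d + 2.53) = 15.6864*d^5 - 2.8216*d^4 - 6.4712*d^3 + 2.9783*d^2 - 6.0315*d + 2.8336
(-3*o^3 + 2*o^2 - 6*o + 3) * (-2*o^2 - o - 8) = 6*o^5 - o^4 + 34*o^3 - 16*o^2 + 45*o - 24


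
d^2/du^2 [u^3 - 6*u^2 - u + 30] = 6*u - 12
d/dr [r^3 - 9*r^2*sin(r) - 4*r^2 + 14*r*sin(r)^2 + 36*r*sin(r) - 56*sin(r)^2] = -9*r^2*cos(r) + 3*r^2 - 18*r*sin(r) + 14*r*sin(2*r) + 36*r*cos(r) - 8*r + 14*sin(r)^2 + 36*sin(r) - 56*sin(2*r)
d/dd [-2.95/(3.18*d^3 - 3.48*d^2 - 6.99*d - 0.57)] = (28.143*d^2 - 20.532*d - 20.6205)/(-3.18*d^3 + 3.48*d^2 + 6.99*d + 0.57)^2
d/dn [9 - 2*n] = -2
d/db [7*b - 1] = 7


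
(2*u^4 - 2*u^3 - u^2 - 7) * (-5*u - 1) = -10*u^5 + 8*u^4 + 7*u^3 + u^2 + 35*u + 7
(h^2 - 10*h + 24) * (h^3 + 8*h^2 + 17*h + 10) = h^5 - 2*h^4 - 39*h^3 + 32*h^2 + 308*h + 240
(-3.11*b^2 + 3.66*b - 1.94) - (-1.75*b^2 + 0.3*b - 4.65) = -1.36*b^2 + 3.36*b + 2.71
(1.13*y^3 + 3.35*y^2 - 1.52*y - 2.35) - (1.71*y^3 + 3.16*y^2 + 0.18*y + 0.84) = -0.58*y^3 + 0.19*y^2 - 1.7*y - 3.19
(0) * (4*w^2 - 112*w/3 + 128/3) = 0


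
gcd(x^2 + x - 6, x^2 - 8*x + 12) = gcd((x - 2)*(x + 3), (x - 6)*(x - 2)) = x - 2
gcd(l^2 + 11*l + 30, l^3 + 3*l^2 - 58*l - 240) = l^2 + 11*l + 30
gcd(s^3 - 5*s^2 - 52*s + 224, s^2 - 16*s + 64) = s - 8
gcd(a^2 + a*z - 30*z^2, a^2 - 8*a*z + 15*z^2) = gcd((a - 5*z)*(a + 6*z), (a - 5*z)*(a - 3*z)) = -a + 5*z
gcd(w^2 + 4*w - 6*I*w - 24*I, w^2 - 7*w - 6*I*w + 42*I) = w - 6*I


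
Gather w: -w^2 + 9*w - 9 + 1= -w^2 + 9*w - 8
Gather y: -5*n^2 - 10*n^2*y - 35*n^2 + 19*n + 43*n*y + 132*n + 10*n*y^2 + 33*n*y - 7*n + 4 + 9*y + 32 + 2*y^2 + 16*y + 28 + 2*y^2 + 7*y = -40*n^2 + 144*n + y^2*(10*n + 4) + y*(-10*n^2 + 76*n + 32) + 64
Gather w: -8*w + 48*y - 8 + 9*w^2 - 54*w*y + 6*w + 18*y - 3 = 9*w^2 + w*(-54*y - 2) + 66*y - 11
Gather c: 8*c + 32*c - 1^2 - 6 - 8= 40*c - 15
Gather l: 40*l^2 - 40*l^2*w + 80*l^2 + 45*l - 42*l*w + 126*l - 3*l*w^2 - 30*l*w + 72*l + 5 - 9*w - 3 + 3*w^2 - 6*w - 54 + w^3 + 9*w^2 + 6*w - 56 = l^2*(120 - 40*w) + l*(-3*w^2 - 72*w + 243) + w^3 + 12*w^2 - 9*w - 108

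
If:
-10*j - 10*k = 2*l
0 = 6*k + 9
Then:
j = 3/2 - l/5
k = -3/2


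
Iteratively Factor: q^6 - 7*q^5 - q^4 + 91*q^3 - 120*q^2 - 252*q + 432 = (q + 3)*(q^5 - 10*q^4 + 29*q^3 + 4*q^2 - 132*q + 144) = (q - 3)*(q + 3)*(q^4 - 7*q^3 + 8*q^2 + 28*q - 48) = (q - 3)^2*(q + 3)*(q^3 - 4*q^2 - 4*q + 16) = (q - 4)*(q - 3)^2*(q + 3)*(q^2 - 4) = (q - 4)*(q - 3)^2*(q - 2)*(q + 3)*(q + 2)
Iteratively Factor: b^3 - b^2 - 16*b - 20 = (b - 5)*(b^2 + 4*b + 4) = (b - 5)*(b + 2)*(b + 2)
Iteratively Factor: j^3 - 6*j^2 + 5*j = (j - 1)*(j^2 - 5*j) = (j - 5)*(j - 1)*(j)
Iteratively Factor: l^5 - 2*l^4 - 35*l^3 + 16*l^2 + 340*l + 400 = (l - 5)*(l^4 + 3*l^3 - 20*l^2 - 84*l - 80) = (l - 5)*(l + 2)*(l^3 + l^2 - 22*l - 40) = (l - 5)^2*(l + 2)*(l^2 + 6*l + 8) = (l - 5)^2*(l + 2)*(l + 4)*(l + 2)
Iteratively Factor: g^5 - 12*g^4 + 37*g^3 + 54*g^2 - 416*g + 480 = (g - 4)*(g^4 - 8*g^3 + 5*g^2 + 74*g - 120) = (g - 5)*(g - 4)*(g^3 - 3*g^2 - 10*g + 24) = (g - 5)*(g - 4)^2*(g^2 + g - 6) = (g - 5)*(g - 4)^2*(g + 3)*(g - 2)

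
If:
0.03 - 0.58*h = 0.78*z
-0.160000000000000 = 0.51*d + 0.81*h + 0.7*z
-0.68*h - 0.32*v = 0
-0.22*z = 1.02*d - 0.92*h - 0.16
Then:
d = -0.19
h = -0.32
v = 0.67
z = 0.27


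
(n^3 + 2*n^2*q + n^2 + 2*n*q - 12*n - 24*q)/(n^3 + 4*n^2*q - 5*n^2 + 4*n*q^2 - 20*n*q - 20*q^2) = (n^2 + n - 12)/(n^2 + 2*n*q - 5*n - 10*q)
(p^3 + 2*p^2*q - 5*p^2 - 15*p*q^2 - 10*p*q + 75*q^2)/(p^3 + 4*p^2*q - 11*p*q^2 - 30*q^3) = (p - 5)/(p + 2*q)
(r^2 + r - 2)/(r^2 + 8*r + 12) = (r - 1)/(r + 6)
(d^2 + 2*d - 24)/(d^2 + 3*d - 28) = (d + 6)/(d + 7)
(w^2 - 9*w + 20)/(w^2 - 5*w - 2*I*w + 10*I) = (w - 4)/(w - 2*I)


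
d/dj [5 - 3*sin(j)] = -3*cos(j)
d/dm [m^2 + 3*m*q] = 2*m + 3*q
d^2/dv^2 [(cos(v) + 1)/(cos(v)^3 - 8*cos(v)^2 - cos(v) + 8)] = (-4*sin(v)^4 + 51*sin(v)^2 - 423*cos(v)/4 + 27*cos(3*v)/4 + 99)/((cos(v) - 8)^3*(cos(v) - 1)^3)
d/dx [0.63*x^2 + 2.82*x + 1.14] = 1.26*x + 2.82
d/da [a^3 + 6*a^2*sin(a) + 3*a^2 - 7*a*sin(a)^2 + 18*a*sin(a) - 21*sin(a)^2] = 6*a^2*cos(a) + 3*a^2 + 12*a*sin(a) - 7*a*sin(2*a) + 18*a*cos(a) + 6*a - 7*sin(a)^2 + 18*sin(a) - 21*sin(2*a)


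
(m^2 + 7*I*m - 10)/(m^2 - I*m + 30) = (m + 2*I)/(m - 6*I)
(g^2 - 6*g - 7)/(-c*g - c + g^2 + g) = (7 - g)/(c - g)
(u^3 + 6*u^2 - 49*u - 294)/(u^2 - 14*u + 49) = (u^2 + 13*u + 42)/(u - 7)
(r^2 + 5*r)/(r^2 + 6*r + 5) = r/(r + 1)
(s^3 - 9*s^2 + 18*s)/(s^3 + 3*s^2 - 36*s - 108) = s*(s - 3)/(s^2 + 9*s + 18)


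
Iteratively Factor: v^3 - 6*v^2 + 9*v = (v - 3)*(v^2 - 3*v) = (v - 3)^2*(v)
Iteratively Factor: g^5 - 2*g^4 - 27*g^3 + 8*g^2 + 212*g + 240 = (g + 3)*(g^4 - 5*g^3 - 12*g^2 + 44*g + 80) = (g - 5)*(g + 3)*(g^3 - 12*g - 16) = (g - 5)*(g - 4)*(g + 3)*(g^2 + 4*g + 4) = (g - 5)*(g - 4)*(g + 2)*(g + 3)*(g + 2)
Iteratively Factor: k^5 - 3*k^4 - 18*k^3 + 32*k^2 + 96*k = (k + 2)*(k^4 - 5*k^3 - 8*k^2 + 48*k) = (k - 4)*(k + 2)*(k^3 - k^2 - 12*k) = k*(k - 4)*(k + 2)*(k^2 - k - 12) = k*(k - 4)*(k + 2)*(k + 3)*(k - 4)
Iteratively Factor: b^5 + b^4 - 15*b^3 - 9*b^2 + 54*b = (b - 3)*(b^4 + 4*b^3 - 3*b^2 - 18*b) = (b - 3)*(b - 2)*(b^3 + 6*b^2 + 9*b) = (b - 3)*(b - 2)*(b + 3)*(b^2 + 3*b) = b*(b - 3)*(b - 2)*(b + 3)*(b + 3)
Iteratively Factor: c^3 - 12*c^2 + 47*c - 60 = (c - 5)*(c^2 - 7*c + 12) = (c - 5)*(c - 4)*(c - 3)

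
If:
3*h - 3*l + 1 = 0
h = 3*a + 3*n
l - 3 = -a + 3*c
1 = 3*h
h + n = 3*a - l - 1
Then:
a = 19/36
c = -65/108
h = 1/3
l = 2/3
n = -5/12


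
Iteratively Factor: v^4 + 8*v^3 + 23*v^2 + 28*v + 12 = (v + 3)*(v^3 + 5*v^2 + 8*v + 4) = (v + 1)*(v + 3)*(v^2 + 4*v + 4) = (v + 1)*(v + 2)*(v + 3)*(v + 2)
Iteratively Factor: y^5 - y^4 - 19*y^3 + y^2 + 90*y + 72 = (y + 3)*(y^4 - 4*y^3 - 7*y^2 + 22*y + 24) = (y - 3)*(y + 3)*(y^3 - y^2 - 10*y - 8) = (y - 4)*(y - 3)*(y + 3)*(y^2 + 3*y + 2) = (y - 4)*(y - 3)*(y + 2)*(y + 3)*(y + 1)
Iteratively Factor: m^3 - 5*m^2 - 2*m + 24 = (m + 2)*(m^2 - 7*m + 12) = (m - 3)*(m + 2)*(m - 4)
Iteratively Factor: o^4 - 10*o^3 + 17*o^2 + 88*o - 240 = (o - 4)*(o^3 - 6*o^2 - 7*o + 60) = (o - 4)^2*(o^2 - 2*o - 15) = (o - 5)*(o - 4)^2*(o + 3)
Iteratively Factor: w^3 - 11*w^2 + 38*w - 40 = (w - 2)*(w^2 - 9*w + 20) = (w - 4)*(w - 2)*(w - 5)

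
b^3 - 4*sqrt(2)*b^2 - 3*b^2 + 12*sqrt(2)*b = b*(b - 3)*(b - 4*sqrt(2))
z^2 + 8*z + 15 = (z + 3)*(z + 5)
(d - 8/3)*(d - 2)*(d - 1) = d^3 - 17*d^2/3 + 10*d - 16/3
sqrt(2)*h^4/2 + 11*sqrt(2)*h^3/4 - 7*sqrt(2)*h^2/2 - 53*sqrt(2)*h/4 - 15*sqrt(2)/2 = (h - 5/2)*(h + 1)*(h + 6)*(sqrt(2)*h/2 + sqrt(2)/2)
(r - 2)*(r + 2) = r^2 - 4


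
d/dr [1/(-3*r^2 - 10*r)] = 2*(3*r + 5)/(r^2*(3*r + 10)^2)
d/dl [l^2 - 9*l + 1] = 2*l - 9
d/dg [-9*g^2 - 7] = -18*g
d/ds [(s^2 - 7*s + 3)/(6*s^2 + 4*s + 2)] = (23*s^2 - 16*s - 13)/(2*(9*s^4 + 12*s^3 + 10*s^2 + 4*s + 1))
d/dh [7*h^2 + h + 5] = 14*h + 1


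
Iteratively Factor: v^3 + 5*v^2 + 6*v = (v)*(v^2 + 5*v + 6) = v*(v + 2)*(v + 3)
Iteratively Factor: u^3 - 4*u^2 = (u)*(u^2 - 4*u) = u^2*(u - 4)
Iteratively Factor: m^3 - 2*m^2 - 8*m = (m - 4)*(m^2 + 2*m) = (m - 4)*(m + 2)*(m)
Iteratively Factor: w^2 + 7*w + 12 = (w + 3)*(w + 4)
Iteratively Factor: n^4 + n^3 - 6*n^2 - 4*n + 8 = (n - 2)*(n^3 + 3*n^2 - 4) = (n - 2)*(n + 2)*(n^2 + n - 2) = (n - 2)*(n + 2)^2*(n - 1)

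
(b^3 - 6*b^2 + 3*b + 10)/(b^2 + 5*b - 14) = (b^2 - 4*b - 5)/(b + 7)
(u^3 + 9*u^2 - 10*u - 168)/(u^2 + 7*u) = u + 2 - 24/u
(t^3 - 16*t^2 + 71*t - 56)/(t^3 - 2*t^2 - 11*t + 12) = (t^2 - 15*t + 56)/(t^2 - t - 12)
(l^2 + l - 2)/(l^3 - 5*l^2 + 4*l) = (l + 2)/(l*(l - 4))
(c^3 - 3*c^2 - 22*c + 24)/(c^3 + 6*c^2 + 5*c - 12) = (c - 6)/(c + 3)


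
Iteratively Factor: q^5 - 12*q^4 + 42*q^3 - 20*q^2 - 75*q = (q + 1)*(q^4 - 13*q^3 + 55*q^2 - 75*q) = q*(q + 1)*(q^3 - 13*q^2 + 55*q - 75) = q*(q - 3)*(q + 1)*(q^2 - 10*q + 25) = q*(q - 5)*(q - 3)*(q + 1)*(q - 5)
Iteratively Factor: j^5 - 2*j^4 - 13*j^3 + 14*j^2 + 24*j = (j - 2)*(j^4 - 13*j^2 - 12*j) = j*(j - 2)*(j^3 - 13*j - 12) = j*(j - 2)*(j + 1)*(j^2 - j - 12) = j*(j - 4)*(j - 2)*(j + 1)*(j + 3)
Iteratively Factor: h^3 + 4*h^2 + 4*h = (h)*(h^2 + 4*h + 4) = h*(h + 2)*(h + 2)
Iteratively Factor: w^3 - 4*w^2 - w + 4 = (w - 1)*(w^2 - 3*w - 4) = (w - 1)*(w + 1)*(w - 4)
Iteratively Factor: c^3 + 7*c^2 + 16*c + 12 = (c + 3)*(c^2 + 4*c + 4) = (c + 2)*(c + 3)*(c + 2)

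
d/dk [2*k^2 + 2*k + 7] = 4*k + 2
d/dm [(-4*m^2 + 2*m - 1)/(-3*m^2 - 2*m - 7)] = 2*(7*m^2 + 25*m - 8)/(9*m^4 + 12*m^3 + 46*m^2 + 28*m + 49)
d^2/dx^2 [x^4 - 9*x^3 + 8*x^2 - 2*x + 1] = 12*x^2 - 54*x + 16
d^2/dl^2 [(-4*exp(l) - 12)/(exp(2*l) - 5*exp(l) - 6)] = 4*(-exp(4*l) - 17*exp(3*l) + 9*exp(2*l) - 117*exp(l) + 54)*exp(l)/(exp(6*l) - 15*exp(5*l) + 57*exp(4*l) + 55*exp(3*l) - 342*exp(2*l) - 540*exp(l) - 216)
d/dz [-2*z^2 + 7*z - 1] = 7 - 4*z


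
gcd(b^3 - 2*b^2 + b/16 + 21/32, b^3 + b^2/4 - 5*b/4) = 1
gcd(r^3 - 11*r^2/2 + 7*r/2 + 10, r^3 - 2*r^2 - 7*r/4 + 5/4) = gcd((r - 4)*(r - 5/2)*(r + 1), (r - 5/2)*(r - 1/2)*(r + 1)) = r^2 - 3*r/2 - 5/2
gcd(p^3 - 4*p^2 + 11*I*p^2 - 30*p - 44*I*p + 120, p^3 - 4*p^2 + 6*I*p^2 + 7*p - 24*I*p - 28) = p - 4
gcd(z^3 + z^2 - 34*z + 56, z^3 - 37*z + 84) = z^2 + 3*z - 28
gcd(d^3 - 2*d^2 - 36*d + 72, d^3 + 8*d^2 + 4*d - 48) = d^2 + 4*d - 12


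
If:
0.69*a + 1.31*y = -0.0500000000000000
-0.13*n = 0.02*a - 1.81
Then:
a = -1.89855072463768*y - 0.072463768115942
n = 0.292084726867336*y + 13.9342251950948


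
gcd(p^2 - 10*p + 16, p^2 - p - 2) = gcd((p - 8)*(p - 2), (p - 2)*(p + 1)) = p - 2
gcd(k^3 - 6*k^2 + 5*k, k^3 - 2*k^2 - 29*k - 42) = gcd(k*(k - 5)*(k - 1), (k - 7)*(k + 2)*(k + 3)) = 1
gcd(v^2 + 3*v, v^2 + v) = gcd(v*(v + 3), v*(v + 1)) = v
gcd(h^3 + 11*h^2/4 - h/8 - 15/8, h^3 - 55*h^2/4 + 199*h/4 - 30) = h - 3/4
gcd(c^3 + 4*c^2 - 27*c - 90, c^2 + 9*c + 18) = c^2 + 9*c + 18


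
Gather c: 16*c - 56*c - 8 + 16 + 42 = 50 - 40*c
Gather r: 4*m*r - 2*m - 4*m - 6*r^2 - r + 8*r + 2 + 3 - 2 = -6*m - 6*r^2 + r*(4*m + 7) + 3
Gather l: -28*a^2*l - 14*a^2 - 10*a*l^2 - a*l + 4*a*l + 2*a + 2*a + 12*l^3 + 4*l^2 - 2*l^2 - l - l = -14*a^2 + 4*a + 12*l^3 + l^2*(2 - 10*a) + l*(-28*a^2 + 3*a - 2)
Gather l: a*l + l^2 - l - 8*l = l^2 + l*(a - 9)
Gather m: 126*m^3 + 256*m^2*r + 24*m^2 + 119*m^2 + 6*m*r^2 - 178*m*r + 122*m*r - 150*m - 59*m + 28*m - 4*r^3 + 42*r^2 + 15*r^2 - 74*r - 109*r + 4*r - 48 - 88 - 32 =126*m^3 + m^2*(256*r + 143) + m*(6*r^2 - 56*r - 181) - 4*r^3 + 57*r^2 - 179*r - 168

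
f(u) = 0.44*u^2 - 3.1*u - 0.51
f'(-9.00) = -11.02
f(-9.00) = 63.03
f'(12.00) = 7.46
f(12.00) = 25.65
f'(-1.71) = -4.60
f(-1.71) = 6.08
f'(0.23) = -2.90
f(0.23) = -1.20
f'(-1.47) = -4.39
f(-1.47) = 5.00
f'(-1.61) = -4.52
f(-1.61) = 5.62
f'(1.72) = -1.59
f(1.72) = -4.54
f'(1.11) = -2.12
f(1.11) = -3.41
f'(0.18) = -2.94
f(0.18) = -1.05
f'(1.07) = -2.16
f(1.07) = -3.32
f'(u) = 0.88*u - 3.1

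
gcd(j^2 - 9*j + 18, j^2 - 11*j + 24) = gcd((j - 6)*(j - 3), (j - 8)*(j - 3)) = j - 3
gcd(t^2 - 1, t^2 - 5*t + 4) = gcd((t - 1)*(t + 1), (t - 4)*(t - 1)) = t - 1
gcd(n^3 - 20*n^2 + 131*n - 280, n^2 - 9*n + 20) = n - 5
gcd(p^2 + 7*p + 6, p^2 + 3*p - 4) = 1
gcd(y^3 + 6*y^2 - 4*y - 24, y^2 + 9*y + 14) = y + 2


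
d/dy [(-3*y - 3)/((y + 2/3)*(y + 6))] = 9*(3*y^2 + 6*y + 8)/(9*y^4 + 120*y^3 + 472*y^2 + 480*y + 144)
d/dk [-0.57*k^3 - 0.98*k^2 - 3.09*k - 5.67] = -1.71*k^2 - 1.96*k - 3.09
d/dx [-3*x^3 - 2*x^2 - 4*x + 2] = -9*x^2 - 4*x - 4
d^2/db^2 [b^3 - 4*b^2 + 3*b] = 6*b - 8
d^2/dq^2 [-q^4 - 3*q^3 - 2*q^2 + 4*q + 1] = -12*q^2 - 18*q - 4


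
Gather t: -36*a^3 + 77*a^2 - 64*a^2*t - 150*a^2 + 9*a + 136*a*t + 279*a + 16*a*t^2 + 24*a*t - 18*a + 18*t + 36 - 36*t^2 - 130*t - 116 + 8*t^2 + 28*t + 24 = -36*a^3 - 73*a^2 + 270*a + t^2*(16*a - 28) + t*(-64*a^2 + 160*a - 84) - 56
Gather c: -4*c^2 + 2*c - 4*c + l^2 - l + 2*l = -4*c^2 - 2*c + l^2 + l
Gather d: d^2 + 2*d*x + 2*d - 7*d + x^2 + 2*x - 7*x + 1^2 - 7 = d^2 + d*(2*x - 5) + x^2 - 5*x - 6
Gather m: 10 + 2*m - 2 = 2*m + 8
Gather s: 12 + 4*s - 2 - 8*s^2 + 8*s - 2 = -8*s^2 + 12*s + 8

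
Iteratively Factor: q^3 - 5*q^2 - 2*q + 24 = (q + 2)*(q^2 - 7*q + 12) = (q - 4)*(q + 2)*(q - 3)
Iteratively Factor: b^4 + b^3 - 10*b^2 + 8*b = (b - 2)*(b^3 + 3*b^2 - 4*b) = (b - 2)*(b + 4)*(b^2 - b) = b*(b - 2)*(b + 4)*(b - 1)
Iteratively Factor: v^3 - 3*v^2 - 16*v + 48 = (v - 4)*(v^2 + v - 12) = (v - 4)*(v - 3)*(v + 4)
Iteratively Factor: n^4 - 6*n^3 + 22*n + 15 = (n + 1)*(n^3 - 7*n^2 + 7*n + 15) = (n - 3)*(n + 1)*(n^2 - 4*n - 5) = (n - 5)*(n - 3)*(n + 1)*(n + 1)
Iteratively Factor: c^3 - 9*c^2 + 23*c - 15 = (c - 1)*(c^2 - 8*c + 15) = (c - 5)*(c - 1)*(c - 3)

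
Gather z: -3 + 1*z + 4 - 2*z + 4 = 5 - z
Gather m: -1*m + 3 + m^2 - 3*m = m^2 - 4*m + 3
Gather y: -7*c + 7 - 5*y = -7*c - 5*y + 7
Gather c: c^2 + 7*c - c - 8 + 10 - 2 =c^2 + 6*c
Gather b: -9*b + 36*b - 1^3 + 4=27*b + 3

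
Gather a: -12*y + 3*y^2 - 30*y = 3*y^2 - 42*y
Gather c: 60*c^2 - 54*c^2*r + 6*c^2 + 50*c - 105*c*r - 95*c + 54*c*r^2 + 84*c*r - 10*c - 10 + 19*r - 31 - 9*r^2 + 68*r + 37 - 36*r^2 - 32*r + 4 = c^2*(66 - 54*r) + c*(54*r^2 - 21*r - 55) - 45*r^2 + 55*r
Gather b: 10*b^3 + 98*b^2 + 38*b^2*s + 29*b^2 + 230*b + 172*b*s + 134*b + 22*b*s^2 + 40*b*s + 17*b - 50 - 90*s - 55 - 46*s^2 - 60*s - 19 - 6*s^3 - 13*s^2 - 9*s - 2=10*b^3 + b^2*(38*s + 127) + b*(22*s^2 + 212*s + 381) - 6*s^3 - 59*s^2 - 159*s - 126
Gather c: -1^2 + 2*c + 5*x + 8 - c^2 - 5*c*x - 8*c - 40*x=-c^2 + c*(-5*x - 6) - 35*x + 7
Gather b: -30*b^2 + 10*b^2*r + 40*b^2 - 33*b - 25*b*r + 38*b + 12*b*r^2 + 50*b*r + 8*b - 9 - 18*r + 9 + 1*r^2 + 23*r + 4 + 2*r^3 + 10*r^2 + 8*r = b^2*(10*r + 10) + b*(12*r^2 + 25*r + 13) + 2*r^3 + 11*r^2 + 13*r + 4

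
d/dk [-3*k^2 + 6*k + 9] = 6 - 6*k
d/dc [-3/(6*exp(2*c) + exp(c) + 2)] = (36*exp(c) + 3)*exp(c)/(6*exp(2*c) + exp(c) + 2)^2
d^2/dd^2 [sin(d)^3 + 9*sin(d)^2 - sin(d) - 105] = sin(d)/4 + 9*sin(3*d)/4 + 18*cos(2*d)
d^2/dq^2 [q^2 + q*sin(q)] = -q*sin(q) + 2*cos(q) + 2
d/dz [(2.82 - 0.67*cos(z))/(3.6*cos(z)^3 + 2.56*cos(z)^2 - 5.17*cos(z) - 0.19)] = (-4.824*cos(z)^3 + 28.7408*cos(z)^2 + 14.4384*cos(z) - 14.7067)*sin(z)/(12.96*cos(z)^6 + 18.432*cos(z)^5 - 30.6704*cos(z)^4 - 27.8384*cos(z)^3 + 25.7561*cos(z)^2 + 1.9646*cos(z) + 0.0361)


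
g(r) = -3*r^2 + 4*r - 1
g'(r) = 4 - 6*r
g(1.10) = -0.23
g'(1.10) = -2.60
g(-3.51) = -52.00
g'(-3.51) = 25.06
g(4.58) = -45.61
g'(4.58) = -23.48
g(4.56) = -45.14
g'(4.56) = -23.36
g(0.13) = -0.53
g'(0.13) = 3.22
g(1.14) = -0.34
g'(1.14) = -2.84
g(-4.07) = -66.97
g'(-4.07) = 28.42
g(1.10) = -0.23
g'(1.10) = -2.60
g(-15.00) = -736.00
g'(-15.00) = 94.00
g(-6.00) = -133.00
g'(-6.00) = 40.00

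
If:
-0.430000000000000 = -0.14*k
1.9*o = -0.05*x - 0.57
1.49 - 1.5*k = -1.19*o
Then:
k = 3.07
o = 2.62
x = -110.94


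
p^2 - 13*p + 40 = (p - 8)*(p - 5)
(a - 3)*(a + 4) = a^2 + a - 12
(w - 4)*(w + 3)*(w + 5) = w^3 + 4*w^2 - 17*w - 60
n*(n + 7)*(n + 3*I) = n^3 + 7*n^2 + 3*I*n^2 + 21*I*n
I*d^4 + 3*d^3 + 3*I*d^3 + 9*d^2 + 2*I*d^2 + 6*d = d*(d + 2)*(d - 3*I)*(I*d + I)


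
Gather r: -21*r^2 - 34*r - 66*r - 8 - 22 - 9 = -21*r^2 - 100*r - 39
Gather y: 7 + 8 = 15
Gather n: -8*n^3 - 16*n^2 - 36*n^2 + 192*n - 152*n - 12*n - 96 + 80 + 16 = -8*n^3 - 52*n^2 + 28*n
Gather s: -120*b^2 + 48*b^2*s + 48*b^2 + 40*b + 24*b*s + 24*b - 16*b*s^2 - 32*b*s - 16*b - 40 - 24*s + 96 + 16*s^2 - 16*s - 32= -72*b^2 + 48*b + s^2*(16 - 16*b) + s*(48*b^2 - 8*b - 40) + 24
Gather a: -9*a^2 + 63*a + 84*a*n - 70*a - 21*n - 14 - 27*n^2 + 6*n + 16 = -9*a^2 + a*(84*n - 7) - 27*n^2 - 15*n + 2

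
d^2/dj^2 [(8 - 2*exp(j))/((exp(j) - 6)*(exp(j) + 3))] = 2*(-exp(4*j) + 13*exp(3*j) - 144*exp(2*j) + 378*exp(j) - 540)*exp(j)/(exp(6*j) - 9*exp(5*j) - 27*exp(4*j) + 297*exp(3*j) + 486*exp(2*j) - 2916*exp(j) - 5832)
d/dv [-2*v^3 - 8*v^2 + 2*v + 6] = -6*v^2 - 16*v + 2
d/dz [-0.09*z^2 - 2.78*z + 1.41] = -0.18*z - 2.78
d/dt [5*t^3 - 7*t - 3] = 15*t^2 - 7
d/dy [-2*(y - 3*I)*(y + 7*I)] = -4*y - 8*I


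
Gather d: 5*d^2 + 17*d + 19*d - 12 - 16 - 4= 5*d^2 + 36*d - 32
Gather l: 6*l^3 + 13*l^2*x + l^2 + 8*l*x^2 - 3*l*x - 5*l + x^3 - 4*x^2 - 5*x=6*l^3 + l^2*(13*x + 1) + l*(8*x^2 - 3*x - 5) + x^3 - 4*x^2 - 5*x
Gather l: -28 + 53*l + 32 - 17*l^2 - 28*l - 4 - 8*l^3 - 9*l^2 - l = -8*l^3 - 26*l^2 + 24*l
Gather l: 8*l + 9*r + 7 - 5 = 8*l + 9*r + 2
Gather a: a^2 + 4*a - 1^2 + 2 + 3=a^2 + 4*a + 4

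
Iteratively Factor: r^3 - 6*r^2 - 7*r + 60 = (r - 5)*(r^2 - r - 12) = (r - 5)*(r + 3)*(r - 4)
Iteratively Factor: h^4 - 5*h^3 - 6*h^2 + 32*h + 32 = (h - 4)*(h^3 - h^2 - 10*h - 8) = (h - 4)^2*(h^2 + 3*h + 2) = (h - 4)^2*(h + 2)*(h + 1)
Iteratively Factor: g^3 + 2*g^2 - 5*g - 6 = (g + 1)*(g^2 + g - 6) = (g + 1)*(g + 3)*(g - 2)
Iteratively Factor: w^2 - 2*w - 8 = (w - 4)*(w + 2)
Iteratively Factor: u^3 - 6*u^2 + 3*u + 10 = (u - 5)*(u^2 - u - 2) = (u - 5)*(u + 1)*(u - 2)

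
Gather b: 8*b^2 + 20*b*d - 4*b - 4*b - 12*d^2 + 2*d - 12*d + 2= 8*b^2 + b*(20*d - 8) - 12*d^2 - 10*d + 2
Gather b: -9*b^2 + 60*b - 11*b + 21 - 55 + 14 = -9*b^2 + 49*b - 20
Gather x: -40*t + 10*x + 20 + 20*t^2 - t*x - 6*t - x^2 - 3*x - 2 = 20*t^2 - 46*t - x^2 + x*(7 - t) + 18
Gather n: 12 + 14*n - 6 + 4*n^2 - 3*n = 4*n^2 + 11*n + 6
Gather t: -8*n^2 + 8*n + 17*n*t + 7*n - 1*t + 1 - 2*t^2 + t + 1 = -8*n^2 + 17*n*t + 15*n - 2*t^2 + 2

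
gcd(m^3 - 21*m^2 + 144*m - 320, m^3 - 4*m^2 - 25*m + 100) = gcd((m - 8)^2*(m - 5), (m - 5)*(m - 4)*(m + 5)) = m - 5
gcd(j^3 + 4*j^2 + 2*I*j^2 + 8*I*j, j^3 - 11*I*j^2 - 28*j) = j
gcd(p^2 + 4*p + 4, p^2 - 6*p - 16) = p + 2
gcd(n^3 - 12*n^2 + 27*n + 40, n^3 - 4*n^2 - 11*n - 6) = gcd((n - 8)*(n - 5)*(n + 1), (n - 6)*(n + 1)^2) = n + 1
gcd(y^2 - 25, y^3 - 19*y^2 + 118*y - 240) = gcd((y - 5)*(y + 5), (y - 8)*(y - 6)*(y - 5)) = y - 5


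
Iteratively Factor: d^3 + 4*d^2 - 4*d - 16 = (d + 4)*(d^2 - 4) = (d - 2)*(d + 4)*(d + 2)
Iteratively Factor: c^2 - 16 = (c + 4)*(c - 4)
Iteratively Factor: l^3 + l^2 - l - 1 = (l + 1)*(l^2 - 1) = (l + 1)^2*(l - 1)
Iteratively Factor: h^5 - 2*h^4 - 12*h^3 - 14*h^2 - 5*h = (h + 1)*(h^4 - 3*h^3 - 9*h^2 - 5*h) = h*(h + 1)*(h^3 - 3*h^2 - 9*h - 5) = h*(h + 1)^2*(h^2 - 4*h - 5) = h*(h - 5)*(h + 1)^2*(h + 1)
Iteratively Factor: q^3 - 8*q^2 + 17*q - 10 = (q - 2)*(q^2 - 6*q + 5) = (q - 5)*(q - 2)*(q - 1)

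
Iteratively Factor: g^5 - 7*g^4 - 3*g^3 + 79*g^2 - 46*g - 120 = (g - 5)*(g^4 - 2*g^3 - 13*g^2 + 14*g + 24) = (g - 5)*(g - 4)*(g^3 + 2*g^2 - 5*g - 6) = (g - 5)*(g - 4)*(g - 2)*(g^2 + 4*g + 3) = (g - 5)*(g - 4)*(g - 2)*(g + 1)*(g + 3)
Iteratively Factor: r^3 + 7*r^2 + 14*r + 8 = (r + 4)*(r^2 + 3*r + 2) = (r + 2)*(r + 4)*(r + 1)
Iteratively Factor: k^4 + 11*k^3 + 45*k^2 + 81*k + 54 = (k + 3)*(k^3 + 8*k^2 + 21*k + 18) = (k + 3)^2*(k^2 + 5*k + 6) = (k + 3)^3*(k + 2)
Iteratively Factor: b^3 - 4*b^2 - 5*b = (b - 5)*(b^2 + b) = (b - 5)*(b + 1)*(b)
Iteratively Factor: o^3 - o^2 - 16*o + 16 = (o - 1)*(o^2 - 16) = (o - 1)*(o + 4)*(o - 4)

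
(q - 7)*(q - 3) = q^2 - 10*q + 21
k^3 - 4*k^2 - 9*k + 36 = (k - 4)*(k - 3)*(k + 3)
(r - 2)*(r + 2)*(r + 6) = r^3 + 6*r^2 - 4*r - 24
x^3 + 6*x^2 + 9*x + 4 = (x + 1)^2*(x + 4)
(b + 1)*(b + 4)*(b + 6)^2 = b^4 + 17*b^3 + 100*b^2 + 228*b + 144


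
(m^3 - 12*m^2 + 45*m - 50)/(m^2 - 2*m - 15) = (m^2 - 7*m + 10)/(m + 3)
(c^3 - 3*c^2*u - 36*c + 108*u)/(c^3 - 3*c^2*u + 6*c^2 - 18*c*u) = (c - 6)/c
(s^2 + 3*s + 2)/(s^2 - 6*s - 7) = (s + 2)/(s - 7)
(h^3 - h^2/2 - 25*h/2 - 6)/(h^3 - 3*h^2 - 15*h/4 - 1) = 2*(h + 3)/(2*h + 1)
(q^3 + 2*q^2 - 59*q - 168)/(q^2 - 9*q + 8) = (q^2 + 10*q + 21)/(q - 1)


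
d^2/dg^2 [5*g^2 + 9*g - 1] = 10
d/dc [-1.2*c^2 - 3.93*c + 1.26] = -2.4*c - 3.93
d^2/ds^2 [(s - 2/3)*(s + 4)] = 2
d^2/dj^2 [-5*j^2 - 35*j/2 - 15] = -10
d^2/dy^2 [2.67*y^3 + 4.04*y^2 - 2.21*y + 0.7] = 16.02*y + 8.08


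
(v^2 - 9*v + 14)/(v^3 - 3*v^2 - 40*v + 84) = 1/(v + 6)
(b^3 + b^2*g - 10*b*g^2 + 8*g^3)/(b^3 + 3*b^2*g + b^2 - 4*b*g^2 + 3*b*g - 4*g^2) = (b - 2*g)/(b + 1)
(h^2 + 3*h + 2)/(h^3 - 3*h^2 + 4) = (h + 2)/(h^2 - 4*h + 4)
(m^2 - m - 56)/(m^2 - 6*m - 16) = (m + 7)/(m + 2)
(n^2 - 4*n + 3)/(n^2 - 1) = (n - 3)/(n + 1)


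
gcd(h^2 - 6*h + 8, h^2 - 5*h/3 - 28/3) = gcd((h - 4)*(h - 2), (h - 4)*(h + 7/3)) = h - 4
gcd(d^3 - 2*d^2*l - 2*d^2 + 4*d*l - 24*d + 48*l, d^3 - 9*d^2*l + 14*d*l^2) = d - 2*l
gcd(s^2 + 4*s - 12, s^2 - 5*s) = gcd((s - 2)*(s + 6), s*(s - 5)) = 1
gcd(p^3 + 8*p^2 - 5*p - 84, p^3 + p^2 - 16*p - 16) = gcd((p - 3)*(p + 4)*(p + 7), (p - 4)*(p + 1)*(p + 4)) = p + 4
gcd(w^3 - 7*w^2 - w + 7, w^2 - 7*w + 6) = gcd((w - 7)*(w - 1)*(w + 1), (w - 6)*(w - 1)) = w - 1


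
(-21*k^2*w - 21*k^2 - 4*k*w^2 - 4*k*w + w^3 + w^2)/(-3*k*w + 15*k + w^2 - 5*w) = (21*k^2*w + 21*k^2 + 4*k*w^2 + 4*k*w - w^3 - w^2)/(3*k*w - 15*k - w^2 + 5*w)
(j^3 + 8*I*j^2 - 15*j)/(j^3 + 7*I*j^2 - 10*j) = (j + 3*I)/(j + 2*I)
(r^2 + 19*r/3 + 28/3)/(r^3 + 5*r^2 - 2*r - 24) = (r + 7/3)/(r^2 + r - 6)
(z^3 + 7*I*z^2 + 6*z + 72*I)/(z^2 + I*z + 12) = z + 6*I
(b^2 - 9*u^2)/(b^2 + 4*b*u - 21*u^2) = (b + 3*u)/(b + 7*u)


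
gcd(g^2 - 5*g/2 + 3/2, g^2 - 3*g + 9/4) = g - 3/2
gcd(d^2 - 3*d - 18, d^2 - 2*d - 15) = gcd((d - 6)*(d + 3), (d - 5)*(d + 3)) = d + 3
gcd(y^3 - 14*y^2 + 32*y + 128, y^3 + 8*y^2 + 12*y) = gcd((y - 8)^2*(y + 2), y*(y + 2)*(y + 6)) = y + 2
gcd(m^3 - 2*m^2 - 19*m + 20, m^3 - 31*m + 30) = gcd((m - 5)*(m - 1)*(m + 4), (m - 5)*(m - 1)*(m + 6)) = m^2 - 6*m + 5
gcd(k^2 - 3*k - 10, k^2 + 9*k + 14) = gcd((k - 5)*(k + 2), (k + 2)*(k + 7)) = k + 2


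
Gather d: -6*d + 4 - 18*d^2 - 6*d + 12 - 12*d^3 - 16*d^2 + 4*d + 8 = -12*d^3 - 34*d^2 - 8*d + 24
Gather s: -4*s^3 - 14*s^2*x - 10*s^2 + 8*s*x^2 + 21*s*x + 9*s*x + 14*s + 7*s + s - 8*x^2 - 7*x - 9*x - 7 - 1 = -4*s^3 + s^2*(-14*x - 10) + s*(8*x^2 + 30*x + 22) - 8*x^2 - 16*x - 8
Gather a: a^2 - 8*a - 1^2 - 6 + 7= a^2 - 8*a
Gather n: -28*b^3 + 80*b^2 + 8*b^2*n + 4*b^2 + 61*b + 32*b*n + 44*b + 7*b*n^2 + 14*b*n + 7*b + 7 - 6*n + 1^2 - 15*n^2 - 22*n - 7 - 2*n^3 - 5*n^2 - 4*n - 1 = -28*b^3 + 84*b^2 + 112*b - 2*n^3 + n^2*(7*b - 20) + n*(8*b^2 + 46*b - 32)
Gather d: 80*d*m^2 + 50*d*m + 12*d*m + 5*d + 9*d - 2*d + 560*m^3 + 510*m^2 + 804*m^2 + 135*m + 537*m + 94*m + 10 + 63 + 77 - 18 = d*(80*m^2 + 62*m + 12) + 560*m^3 + 1314*m^2 + 766*m + 132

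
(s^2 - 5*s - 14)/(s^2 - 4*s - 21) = (s + 2)/(s + 3)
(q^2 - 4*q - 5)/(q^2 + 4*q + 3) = (q - 5)/(q + 3)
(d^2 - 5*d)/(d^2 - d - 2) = d*(5 - d)/(-d^2 + d + 2)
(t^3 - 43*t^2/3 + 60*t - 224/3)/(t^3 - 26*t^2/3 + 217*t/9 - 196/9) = 3*(t - 8)/(3*t - 7)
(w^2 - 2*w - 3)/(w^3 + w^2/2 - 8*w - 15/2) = 2/(2*w + 5)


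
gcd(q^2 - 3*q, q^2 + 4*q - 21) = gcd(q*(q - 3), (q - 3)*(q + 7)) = q - 3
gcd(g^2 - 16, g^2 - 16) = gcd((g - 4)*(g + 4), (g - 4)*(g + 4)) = g^2 - 16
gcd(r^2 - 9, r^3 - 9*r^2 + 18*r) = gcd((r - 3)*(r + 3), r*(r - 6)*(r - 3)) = r - 3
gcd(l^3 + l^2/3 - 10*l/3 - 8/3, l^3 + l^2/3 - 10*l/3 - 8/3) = l^3 + l^2/3 - 10*l/3 - 8/3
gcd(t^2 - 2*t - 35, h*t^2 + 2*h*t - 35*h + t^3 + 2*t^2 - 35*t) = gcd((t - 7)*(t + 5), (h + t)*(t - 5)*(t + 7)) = 1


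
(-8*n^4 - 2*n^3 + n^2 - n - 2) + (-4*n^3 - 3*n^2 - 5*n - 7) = -8*n^4 - 6*n^3 - 2*n^2 - 6*n - 9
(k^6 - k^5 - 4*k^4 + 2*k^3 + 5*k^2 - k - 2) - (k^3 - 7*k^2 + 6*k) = k^6 - k^5 - 4*k^4 + k^3 + 12*k^2 - 7*k - 2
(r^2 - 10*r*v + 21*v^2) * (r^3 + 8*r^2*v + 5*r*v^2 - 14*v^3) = r^5 - 2*r^4*v - 54*r^3*v^2 + 104*r^2*v^3 + 245*r*v^4 - 294*v^5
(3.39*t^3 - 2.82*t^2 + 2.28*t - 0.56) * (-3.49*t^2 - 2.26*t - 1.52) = -11.8311*t^5 + 2.1804*t^4 - 6.7368*t^3 + 1.088*t^2 - 2.2*t + 0.8512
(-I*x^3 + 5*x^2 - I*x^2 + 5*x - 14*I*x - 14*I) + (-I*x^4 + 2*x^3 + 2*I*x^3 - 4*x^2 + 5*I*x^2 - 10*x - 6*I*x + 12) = -I*x^4 + 2*x^3 + I*x^3 + x^2 + 4*I*x^2 - 5*x - 20*I*x + 12 - 14*I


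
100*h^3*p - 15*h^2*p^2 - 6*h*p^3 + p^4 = p*(-5*h + p)^2*(4*h + p)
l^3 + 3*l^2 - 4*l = l*(l - 1)*(l + 4)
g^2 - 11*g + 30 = (g - 6)*(g - 5)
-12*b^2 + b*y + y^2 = (-3*b + y)*(4*b + y)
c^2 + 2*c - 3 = (c - 1)*(c + 3)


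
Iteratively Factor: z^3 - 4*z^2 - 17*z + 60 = (z + 4)*(z^2 - 8*z + 15) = (z - 3)*(z + 4)*(z - 5)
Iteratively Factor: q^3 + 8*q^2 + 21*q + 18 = (q + 3)*(q^2 + 5*q + 6) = (q + 3)^2*(q + 2)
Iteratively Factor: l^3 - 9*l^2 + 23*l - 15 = (l - 3)*(l^2 - 6*l + 5) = (l - 5)*(l - 3)*(l - 1)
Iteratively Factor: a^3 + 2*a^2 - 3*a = (a + 3)*(a^2 - a) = (a - 1)*(a + 3)*(a)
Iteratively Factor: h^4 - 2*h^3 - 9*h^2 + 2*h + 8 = (h + 1)*(h^3 - 3*h^2 - 6*h + 8) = (h - 1)*(h + 1)*(h^2 - 2*h - 8) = (h - 1)*(h + 1)*(h + 2)*(h - 4)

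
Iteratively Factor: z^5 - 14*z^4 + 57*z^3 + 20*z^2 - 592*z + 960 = (z + 3)*(z^4 - 17*z^3 + 108*z^2 - 304*z + 320) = (z - 5)*(z + 3)*(z^3 - 12*z^2 + 48*z - 64) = (z - 5)*(z - 4)*(z + 3)*(z^2 - 8*z + 16) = (z - 5)*(z - 4)^2*(z + 3)*(z - 4)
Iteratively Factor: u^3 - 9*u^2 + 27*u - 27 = (u - 3)*(u^2 - 6*u + 9) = (u - 3)^2*(u - 3)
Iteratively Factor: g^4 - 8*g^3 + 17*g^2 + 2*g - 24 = (g + 1)*(g^3 - 9*g^2 + 26*g - 24) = (g - 2)*(g + 1)*(g^2 - 7*g + 12) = (g - 4)*(g - 2)*(g + 1)*(g - 3)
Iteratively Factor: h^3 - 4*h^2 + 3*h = (h)*(h^2 - 4*h + 3) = h*(h - 3)*(h - 1)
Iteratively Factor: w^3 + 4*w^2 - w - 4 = (w + 4)*(w^2 - 1) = (w + 1)*(w + 4)*(w - 1)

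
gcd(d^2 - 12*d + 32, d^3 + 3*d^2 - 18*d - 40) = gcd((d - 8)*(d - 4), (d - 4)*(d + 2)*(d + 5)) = d - 4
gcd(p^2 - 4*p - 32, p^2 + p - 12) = p + 4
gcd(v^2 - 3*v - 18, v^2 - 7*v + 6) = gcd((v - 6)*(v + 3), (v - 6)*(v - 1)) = v - 6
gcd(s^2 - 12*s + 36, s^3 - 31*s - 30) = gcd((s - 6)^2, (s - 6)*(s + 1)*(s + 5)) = s - 6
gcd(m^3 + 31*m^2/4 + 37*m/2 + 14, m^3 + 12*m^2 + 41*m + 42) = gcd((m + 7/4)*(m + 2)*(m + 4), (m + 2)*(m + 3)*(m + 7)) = m + 2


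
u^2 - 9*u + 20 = (u - 5)*(u - 4)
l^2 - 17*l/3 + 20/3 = (l - 4)*(l - 5/3)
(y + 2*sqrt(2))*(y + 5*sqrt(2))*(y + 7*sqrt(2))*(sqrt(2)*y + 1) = sqrt(2)*y^4 + 29*y^3 + 132*sqrt(2)*y^2 + 398*y + 140*sqrt(2)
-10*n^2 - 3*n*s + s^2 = (-5*n + s)*(2*n + s)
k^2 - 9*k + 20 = (k - 5)*(k - 4)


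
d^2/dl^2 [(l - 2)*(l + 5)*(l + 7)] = 6*l + 20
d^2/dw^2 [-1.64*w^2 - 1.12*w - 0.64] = -3.28000000000000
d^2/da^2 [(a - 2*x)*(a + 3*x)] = 2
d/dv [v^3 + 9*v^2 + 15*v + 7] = 3*v^2 + 18*v + 15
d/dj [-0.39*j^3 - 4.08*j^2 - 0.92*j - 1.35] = -1.17*j^2 - 8.16*j - 0.92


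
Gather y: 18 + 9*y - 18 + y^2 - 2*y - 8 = y^2 + 7*y - 8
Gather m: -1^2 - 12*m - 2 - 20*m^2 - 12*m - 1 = -20*m^2 - 24*m - 4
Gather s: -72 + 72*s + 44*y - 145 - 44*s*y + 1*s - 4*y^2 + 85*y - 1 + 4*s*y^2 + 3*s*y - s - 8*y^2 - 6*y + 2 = s*(4*y^2 - 41*y + 72) - 12*y^2 + 123*y - 216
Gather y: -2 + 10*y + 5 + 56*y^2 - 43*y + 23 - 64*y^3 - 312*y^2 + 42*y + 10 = -64*y^3 - 256*y^2 + 9*y + 36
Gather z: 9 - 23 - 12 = -26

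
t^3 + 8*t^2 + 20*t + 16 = (t + 2)^2*(t + 4)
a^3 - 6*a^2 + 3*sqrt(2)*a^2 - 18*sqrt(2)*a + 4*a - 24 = (a - 6)*(a + sqrt(2))*(a + 2*sqrt(2))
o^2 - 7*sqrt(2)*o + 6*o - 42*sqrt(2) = (o + 6)*(o - 7*sqrt(2))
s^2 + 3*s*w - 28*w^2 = (s - 4*w)*(s + 7*w)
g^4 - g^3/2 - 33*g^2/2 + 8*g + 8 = (g - 4)*(g - 1)*(g + 1/2)*(g + 4)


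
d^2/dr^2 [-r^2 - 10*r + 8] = -2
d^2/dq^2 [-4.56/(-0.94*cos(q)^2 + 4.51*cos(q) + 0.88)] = (16.116864*(1 - cos(q)^2)^2 - 57.994992*cos(q)^3 + 115.897416*cos(q)^2 + 97.892256*cos(q) - 209.16264)/(-0.94*cos(q)^2 + 4.51*cos(q) + 0.88)^3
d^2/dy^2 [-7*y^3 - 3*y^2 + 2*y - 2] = -42*y - 6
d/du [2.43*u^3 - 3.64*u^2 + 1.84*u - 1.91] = 7.29*u^2 - 7.28*u + 1.84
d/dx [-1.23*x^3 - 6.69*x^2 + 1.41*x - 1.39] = -3.69*x^2 - 13.38*x + 1.41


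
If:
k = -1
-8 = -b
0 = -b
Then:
No Solution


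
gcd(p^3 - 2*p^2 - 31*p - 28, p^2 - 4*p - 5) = p + 1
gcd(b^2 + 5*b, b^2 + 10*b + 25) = b + 5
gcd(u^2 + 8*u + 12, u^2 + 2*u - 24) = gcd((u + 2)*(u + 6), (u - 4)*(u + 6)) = u + 6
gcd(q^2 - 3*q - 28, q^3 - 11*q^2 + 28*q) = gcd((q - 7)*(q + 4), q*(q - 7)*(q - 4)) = q - 7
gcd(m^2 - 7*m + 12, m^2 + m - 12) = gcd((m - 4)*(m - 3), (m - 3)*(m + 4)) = m - 3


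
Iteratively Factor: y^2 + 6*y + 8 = (y + 4)*(y + 2)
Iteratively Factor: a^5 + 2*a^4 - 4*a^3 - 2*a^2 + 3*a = (a)*(a^4 + 2*a^3 - 4*a^2 - 2*a + 3) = a*(a + 3)*(a^3 - a^2 - a + 1) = a*(a - 1)*(a + 3)*(a^2 - 1) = a*(a - 1)*(a + 1)*(a + 3)*(a - 1)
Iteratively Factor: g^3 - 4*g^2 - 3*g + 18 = (g + 2)*(g^2 - 6*g + 9) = (g - 3)*(g + 2)*(g - 3)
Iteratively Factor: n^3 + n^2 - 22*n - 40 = (n + 2)*(n^2 - n - 20) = (n + 2)*(n + 4)*(n - 5)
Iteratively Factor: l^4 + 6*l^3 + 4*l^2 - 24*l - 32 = (l - 2)*(l^3 + 8*l^2 + 20*l + 16) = (l - 2)*(l + 2)*(l^2 + 6*l + 8) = (l - 2)*(l + 2)^2*(l + 4)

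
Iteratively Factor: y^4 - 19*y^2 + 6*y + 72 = (y + 4)*(y^3 - 4*y^2 - 3*y + 18) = (y - 3)*(y + 4)*(y^2 - y - 6) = (y - 3)*(y + 2)*(y + 4)*(y - 3)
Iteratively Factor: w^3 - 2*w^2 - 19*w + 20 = (w - 5)*(w^2 + 3*w - 4) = (w - 5)*(w + 4)*(w - 1)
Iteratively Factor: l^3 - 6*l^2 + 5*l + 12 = (l + 1)*(l^2 - 7*l + 12) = (l - 4)*(l + 1)*(l - 3)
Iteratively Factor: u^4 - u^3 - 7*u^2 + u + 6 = (u - 1)*(u^3 - 7*u - 6) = (u - 3)*(u - 1)*(u^2 + 3*u + 2) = (u - 3)*(u - 1)*(u + 1)*(u + 2)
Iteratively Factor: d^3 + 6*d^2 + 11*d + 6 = (d + 3)*(d^2 + 3*d + 2) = (d + 1)*(d + 3)*(d + 2)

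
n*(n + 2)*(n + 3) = n^3 + 5*n^2 + 6*n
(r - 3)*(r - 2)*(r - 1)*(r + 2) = r^4 - 4*r^3 - r^2 + 16*r - 12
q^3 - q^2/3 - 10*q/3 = q*(q - 2)*(q + 5/3)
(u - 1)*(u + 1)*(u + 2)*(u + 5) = u^4 + 7*u^3 + 9*u^2 - 7*u - 10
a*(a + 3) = a^2 + 3*a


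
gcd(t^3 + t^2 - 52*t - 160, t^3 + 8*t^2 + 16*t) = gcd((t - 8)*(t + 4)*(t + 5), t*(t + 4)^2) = t + 4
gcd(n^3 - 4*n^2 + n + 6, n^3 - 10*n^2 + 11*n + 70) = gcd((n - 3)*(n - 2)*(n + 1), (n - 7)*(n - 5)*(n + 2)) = 1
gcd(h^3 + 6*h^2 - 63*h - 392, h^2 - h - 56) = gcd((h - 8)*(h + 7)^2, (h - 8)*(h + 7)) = h^2 - h - 56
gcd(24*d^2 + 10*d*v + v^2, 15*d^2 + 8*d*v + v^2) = 1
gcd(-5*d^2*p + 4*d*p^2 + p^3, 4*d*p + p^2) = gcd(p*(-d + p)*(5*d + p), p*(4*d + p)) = p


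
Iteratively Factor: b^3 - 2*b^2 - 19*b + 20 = (b + 4)*(b^2 - 6*b + 5) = (b - 1)*(b + 4)*(b - 5)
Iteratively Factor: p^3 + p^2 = (p + 1)*(p^2) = p*(p + 1)*(p)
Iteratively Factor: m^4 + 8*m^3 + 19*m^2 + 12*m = (m + 4)*(m^3 + 4*m^2 + 3*m) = (m + 3)*(m + 4)*(m^2 + m) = m*(m + 3)*(m + 4)*(m + 1)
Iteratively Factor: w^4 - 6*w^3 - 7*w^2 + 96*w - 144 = (w - 3)*(w^3 - 3*w^2 - 16*w + 48) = (w - 4)*(w - 3)*(w^2 + w - 12) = (w - 4)*(w - 3)*(w + 4)*(w - 3)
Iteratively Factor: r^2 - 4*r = (r)*(r - 4)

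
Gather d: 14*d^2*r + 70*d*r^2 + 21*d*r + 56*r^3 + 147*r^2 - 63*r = 14*d^2*r + d*(70*r^2 + 21*r) + 56*r^3 + 147*r^2 - 63*r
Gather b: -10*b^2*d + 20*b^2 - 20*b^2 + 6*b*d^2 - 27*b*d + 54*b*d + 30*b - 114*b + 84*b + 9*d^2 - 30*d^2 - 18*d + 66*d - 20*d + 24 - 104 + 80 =-10*b^2*d + b*(6*d^2 + 27*d) - 21*d^2 + 28*d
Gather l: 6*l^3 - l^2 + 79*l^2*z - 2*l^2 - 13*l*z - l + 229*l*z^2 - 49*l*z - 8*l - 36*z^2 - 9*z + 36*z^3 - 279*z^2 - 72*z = 6*l^3 + l^2*(79*z - 3) + l*(229*z^2 - 62*z - 9) + 36*z^3 - 315*z^2 - 81*z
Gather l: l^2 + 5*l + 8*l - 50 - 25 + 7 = l^2 + 13*l - 68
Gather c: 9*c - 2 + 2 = 9*c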